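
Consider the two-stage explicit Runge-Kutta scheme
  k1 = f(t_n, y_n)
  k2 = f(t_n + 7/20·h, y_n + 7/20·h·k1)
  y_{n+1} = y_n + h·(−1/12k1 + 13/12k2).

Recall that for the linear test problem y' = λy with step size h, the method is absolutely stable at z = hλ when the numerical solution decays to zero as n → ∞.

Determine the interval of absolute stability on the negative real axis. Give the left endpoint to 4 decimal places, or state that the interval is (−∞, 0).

(-2.6374, 0).

On y'=λy, z=hλ:
  k1=λy_n ⇒ h·k1=z·y_n;  k2=λ(1+7/20z)y_n ⇒ h·k2=z(1+7/20z)y_n
  y_{n+1}/y_n = 1 − 1/12z + 13/12z(1+7/20z) = 1 + z + 91/240z²
  R(z) = 1 + z + 91/240z².

Need |R(x)|<1, x<0.
x=-0.36: |R|=0.6891
R=1: x+91/240x²=0 ⇒ x=−240/91=-2.6374; min R=1−1/(4·91/240)=0.3407>−1
Confirm numerically:
  x=-2.577: |R|=0.94102 <1
  x=-1.989: |R|=0.51103 <1
  x=-1.977: |R|=0.50498 <1
  x=-1.779: |R|=0.42100 <1
  x=-3.096: |R|=1.53839 >1
  x=-3.002: |R|=1.41505 >1
Interval (-2.6374, 0).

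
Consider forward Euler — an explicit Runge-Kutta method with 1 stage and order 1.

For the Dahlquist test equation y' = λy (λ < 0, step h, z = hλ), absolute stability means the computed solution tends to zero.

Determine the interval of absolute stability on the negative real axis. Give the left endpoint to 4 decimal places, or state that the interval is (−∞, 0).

On y'=λy, z=hλ:
  order 1, 1-stage ⇒ R(z)=1+z
  (e.g. R(-0.47)=0.53000, |R|=0.53000)

Need |R(x)|<1, x<0.
x=-0.47: |R|=0.5300
|R(-1.68)|=0.6800 |R(-0.99)|=0.0100 |R(-0.96)|=0.0400
Bisect:
  x_lo=-2.8836 |R|=1.8836  x_hi=-0.0709 |R|=0.9291
  mid=-1.47729 |R|=0.47729 →hi
  mid=-2.18046 |R|=1.18046 →lo
  mid=-1.82887 |R|=0.82887 →hi
  mid=-2.00467 |R|=1.00467 →lo
  mid=-1.91677 |R|=0.91677 →hi
  mid=-1.96072 |R|=0.96072 →hi
  mid=-1.98269 |R|=0.98269 →hi
  mid=-1.99368 |R|=0.99368 →hi
  mid=-1.99917 |R|=0.99917 →hi
  ...
  [-2.00003,-1.99986] ⇒ x*=-2.0000
Stable set (-2.0000, 0).

z∈(-2.0000,0).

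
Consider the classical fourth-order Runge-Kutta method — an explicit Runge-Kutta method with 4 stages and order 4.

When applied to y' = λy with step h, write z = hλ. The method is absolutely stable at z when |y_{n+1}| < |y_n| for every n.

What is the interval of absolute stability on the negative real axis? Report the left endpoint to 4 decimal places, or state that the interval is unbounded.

z∈(-2.7853,0).

Set f=λy, z=hλ:
  order 4, 4-stage ⇒ R(z)=1+z+z^2/2+z^3/6+z^4/24
  (e.g. R(-1.19)=0.32075, |R|=0.32075)

Boundary: |R(x)|=1, x<0.
x=-1.19: |R|=0.3207
|R(-2.2)|=0.4214 |R(-2.12)|=0.3808 |R(-1.24)|=0.3095
Bisect:
  x_lo=-3.4226 |R|=2.4699  x_hi=-0.3573 |R|=0.6996
  mid=-1.88992 |R|=0.30248 →hi
  mid=-2.65626 |R|=0.82226 →hi
  mid=-3.03943 |R|=1.45582 →lo
  mid=-2.84784 |R|=1.09848 →lo
  mid=-2.75205 |R|=0.95103 →hi
  mid=-2.79995 |R|=1.02232 →lo
  mid=-2.77600 |R|=0.98608 →hi
  mid=-2.78797 |R|=1.00405 →lo
  mid=-2.78199 |R|=0.99503 →hi
  ...
  [-2.78536,-2.78517] ⇒ x*=-2.7853
So |R|<1 on (-2.7853, 0).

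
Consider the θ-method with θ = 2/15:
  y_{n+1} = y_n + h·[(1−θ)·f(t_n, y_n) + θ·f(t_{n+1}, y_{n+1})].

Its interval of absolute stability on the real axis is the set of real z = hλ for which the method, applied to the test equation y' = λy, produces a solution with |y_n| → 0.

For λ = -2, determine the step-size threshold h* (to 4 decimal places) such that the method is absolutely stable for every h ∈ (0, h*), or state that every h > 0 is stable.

Test eqn y'=λy, z=hλ:
  y_{n+1} = y_n + z·[13/15·y_n + 2/15·y_{n+1}] ⇒ (1 − 2/15z)y_{n+1} = (1 + 13/15z)y_n
  so R(z) = (1 + 13/15z)/(1 − 2/15z).

Solve |R(x)|<1 on ℝ⁻.
x=-1.2: |R|=0.0345
R=−1: 1+13/15x = −1+2/15x ⇒ -11/15x=2 ⇒ x=2/(-11/15)=-2.7273
Confirm numerically:
  x=-1.774: |R|=0.43466 <1
  x=-1.610: |R|=0.32547 <1
  x=-1.301: |R|=0.10868 <1
  x=-3.100: |R|=1.19340 >1
  x=-3.037: |R|=1.16167 >1
  x=-3.027: |R|=1.15660 >1
Stable set (-2.7273, 0).

(-2.7273,0); λ=-2 ⇒ h* = (30/11)/2 = 1.3636.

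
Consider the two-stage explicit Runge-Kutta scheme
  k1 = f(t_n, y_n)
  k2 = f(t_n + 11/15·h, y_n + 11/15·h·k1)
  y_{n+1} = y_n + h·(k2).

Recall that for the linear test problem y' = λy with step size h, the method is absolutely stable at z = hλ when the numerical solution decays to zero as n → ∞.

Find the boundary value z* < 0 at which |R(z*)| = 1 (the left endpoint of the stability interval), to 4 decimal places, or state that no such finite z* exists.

On y'=λy, z=hλ:
  k1=λy_n ⇒ h·k1=z·y_n;  k2=λ(1+11/15z)y_n ⇒ h·k2=z(1+11/15z)y_n
  y_{n+1}/y_n = 1 + z(1+11/15z) = 1 + z + 11/15z²
  ⇒ R(z) = 1 + z + 11/15z².

Find x<0 with |R(x)|<1.
x=-0.35: |R|=0.7398
R=1: x+11/15x²=0 ⇒ x=−15/11=-1.3636; min R=1−1/(4·11/15)=0.6591>−1
Confirm numerically:
  x=-0.965: |R|=0.71790 <1
  x=-0.784: |R|=0.66675 <1
  x=-0.568: |R|=0.66859 <1
  x=-1.947: |R|=1.83293 >1
  x=-1.664: |R|=1.36652 >1
Stable set (-1.3636, 0).

left endpoint -1.3636.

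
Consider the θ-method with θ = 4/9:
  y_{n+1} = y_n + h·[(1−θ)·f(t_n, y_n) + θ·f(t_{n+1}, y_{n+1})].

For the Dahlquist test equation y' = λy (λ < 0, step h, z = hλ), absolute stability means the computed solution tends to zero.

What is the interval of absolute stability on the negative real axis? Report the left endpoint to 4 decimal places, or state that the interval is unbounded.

Test eqn y'=λy, z=hλ:
  y_{n+1} = y_n + z·[5/9·y_n + 4/9·y_{n+1}] ⇒ (1 − 4/9z)y_{n+1} = (1 + 5/9z)y_n
  R(z) = (1 + 5/9z)/(1 − 4/9z).

Boundary: |R(x)|=1, x<0.
x=-0.95: |R|=0.3320
R=−1: 1+5/9x = −1+4/9x ⇒ -1/9x=2 ⇒ x=2/(-1/9)=-18.0000
Confirm numerically:
  x=-17.947: |R|=0.99934 <1
  x=-15.492: |R|=0.96466 <1
  x=-14.754: |R|=0.95228 <1
  x=-9.107: |R|=0.80424 <1
  x=-18.388: |R|=1.00470 >1
  x=-18.117: |R|=1.00144 >1
Interval (-18.0000, 0).

z∈(-18.0000,0).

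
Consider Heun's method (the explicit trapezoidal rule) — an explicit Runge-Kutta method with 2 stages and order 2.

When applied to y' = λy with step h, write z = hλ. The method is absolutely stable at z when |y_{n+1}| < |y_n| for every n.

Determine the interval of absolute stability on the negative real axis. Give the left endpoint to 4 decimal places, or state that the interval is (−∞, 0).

Set f=λy, z=hλ:
  order 2, 2-stage ⇒ R(z)=1+z+z^2/2
  (e.g. R(-1.44)=0.59680, |R|=0.59680)

Boundary: |R(x)|=1, x<0.
x=-1.44: |R|=0.5968
|R(-1.97)|=0.9704 |R(-0.97)|=0.5005 |R(-0.52)|=0.6152
Bisect:
  x_lo=-2.8062 |R|=2.1311  x_hi=-0.3447 |R|=0.7147
  mid=-1.57541 |R|=0.66555 →hi
  mid=-2.19078 |R|=1.20898 →lo
  mid=-1.88310 |R|=0.88993 →hi
  mid=-2.03694 |R|=1.03762 →lo
  mid=-1.96002 |R|=0.96082 →hi
  mid=-1.99848 |R|=0.99848 →hi
  mid=-2.01771 |R|=1.01787 →lo
  ...
  [-2.00013,-1.99998] ⇒ x*=-2.0000
Interval (-2.0000, 0).

z∈(-2.0000,0).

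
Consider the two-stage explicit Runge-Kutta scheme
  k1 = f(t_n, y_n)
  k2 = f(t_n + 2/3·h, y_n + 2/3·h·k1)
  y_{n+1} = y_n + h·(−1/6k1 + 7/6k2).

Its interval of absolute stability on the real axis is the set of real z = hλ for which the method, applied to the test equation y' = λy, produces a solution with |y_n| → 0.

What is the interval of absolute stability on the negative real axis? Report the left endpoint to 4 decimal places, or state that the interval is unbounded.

z∈(-1.2857,0).

With y'=λy (z=hλ):
  k1=λy_n ⇒ h·k1=z·y_n;  k2=λ(1+2/3z)y_n ⇒ h·k2=z(1+2/3z)y_n
  y_{n+1}/y_n = 1 − 1/6z + 7/6z(1+2/3z) = 1 + z + 7/9z²
  so R(z) = 1 + z + 7/9z².

Solve |R(x)|<1 on ℝ⁻.
x=-0.53: |R|=0.6885
R=1: x+7/9x²=0 ⇒ x=−9/7=-1.2857; min R=1−1/(4·7/9)=0.6786>−1
Confirm numerically:
  x=-0.994: |R|=0.77447 <1
  x=-0.815: |R|=0.70162 <1
  x=-0.805: |R|=0.69902 <1
  x=-0.683: |R|=0.67982 <1
  x=-1.691: |R|=1.53304 >1
  x=-1.513: |R|=1.26746 >1
  x=-1.489: |R|=1.23543 >1
Stable set (-1.2857, 0).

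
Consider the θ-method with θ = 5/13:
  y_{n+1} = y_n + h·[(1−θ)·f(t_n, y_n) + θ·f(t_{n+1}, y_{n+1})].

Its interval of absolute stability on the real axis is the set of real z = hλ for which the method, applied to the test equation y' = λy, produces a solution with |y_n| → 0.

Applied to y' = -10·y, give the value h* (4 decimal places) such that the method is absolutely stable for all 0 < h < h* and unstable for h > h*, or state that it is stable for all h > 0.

(-8.6667,0); λ=-10 ⇒ h* = (26/3)/10 = 0.8667.

Test eqn y'=λy, z=hλ:
  y_{n+1} = y_n + z·[8/13·y_n + 5/13·y_{n+1}] ⇒ (1 − 5/13z)y_{n+1} = (1 + 8/13z)y_n
  so R(z) = (1 + 8/13z)/(1 − 5/13z).

Find x<0 with |R(x)|<1.
x=-0.56: |R|=0.5392
R=−1: 1+8/13x = −1+5/13x ⇒ -3/13x=2 ⇒ x=2/(-3/13)=-8.6667
Confirm numerically:
  x=-8.514: |R|=0.99176 <1
  x=-8.176: |R|=0.97268 <1
  x=-5.624: |R|=0.77802 <1
  x=-3.714: |R|=0.52936 <1
  x=-9.139: |R|=1.02414 >1
  x=-9.084: |R|=1.02143 >1
  x=-8.706: |R|=1.00209 >1
So |R|<1 on (-8.6667, 0).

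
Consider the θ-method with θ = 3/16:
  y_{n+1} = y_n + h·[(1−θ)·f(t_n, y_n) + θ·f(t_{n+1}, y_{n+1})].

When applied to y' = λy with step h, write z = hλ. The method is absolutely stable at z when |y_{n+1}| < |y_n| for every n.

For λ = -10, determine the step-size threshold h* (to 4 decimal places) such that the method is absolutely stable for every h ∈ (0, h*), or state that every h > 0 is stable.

(-3.2000,0); λ=-10 ⇒ h* = (16/5)/10 = 0.3200.

On y'=λy, z=hλ:
  y_{n+1} = y_n + z·[13/16·y_n + 3/16·y_{n+1}] ⇒ (1 − 3/16z)y_{n+1} = (1 + 13/16z)y_n
  R(z) = (1 + 13/16z)/(1 − 3/16z).

Find x<0 with |R(x)|<1.
x=-0.73: |R|=0.3579
R=−1: 1+13/16x = −1+3/16x ⇒ -5/8x=2 ⇒ x=2/(-5/8)=-3.2000
Confirm numerically:
  x=-3.163: |R|=0.98548 <1
  x=-2.931: |R|=0.89150 <1
  x=-1.814: |R|=0.35361 <1
  x=-1.654: |R|=0.26247 <1
  x=-3.665: |R|=1.17225 >1
  x=-3.232: |R|=1.01245 >1
  x=-3.221: |R|=1.00818 >1
Interval (-3.2000, 0).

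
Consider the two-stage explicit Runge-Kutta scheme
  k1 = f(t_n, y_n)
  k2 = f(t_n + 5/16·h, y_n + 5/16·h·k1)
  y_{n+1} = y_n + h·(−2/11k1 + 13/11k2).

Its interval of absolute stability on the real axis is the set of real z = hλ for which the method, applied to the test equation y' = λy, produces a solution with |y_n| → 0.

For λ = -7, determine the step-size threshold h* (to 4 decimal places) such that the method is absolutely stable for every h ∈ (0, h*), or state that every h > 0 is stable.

(-2.7077,0); λ=-7 ⇒ h* = (176/65)/7 = 0.3868.

With y'=λy (z=hλ):
  k1=λy_n ⇒ h·k1=z·y_n;  k2=λ(1+5/16z)y_n ⇒ h·k2=z(1+5/16z)y_n
  y_{n+1}/y_n = 1 − 2/11z + 13/11z(1+5/16z) = 1 + z + 65/176z²
  ⇒ R(z) = 1 + z + 65/176z².

Need |R(x)|<1, x<0.
x=-1.23: |R|=0.3287
R=1: x+65/176x²=0 ⇒ x=−176/65=-2.7077; min R=1−1/(4·65/176)=0.3231>−1
Confirm numerically:
  x=-2.580: |R|=0.87833 <1
  x=-2.069: |R|=0.51196 <1
  x=-1.865: |R|=0.41957 <1
  x=-1.341: |R|=0.32314 <1
  x=-3.230: |R|=1.62306 >1
  x=-3.086: |R|=1.43116 >1
  x=-2.991: |R|=1.31295 >1
Interval (-2.7077, 0).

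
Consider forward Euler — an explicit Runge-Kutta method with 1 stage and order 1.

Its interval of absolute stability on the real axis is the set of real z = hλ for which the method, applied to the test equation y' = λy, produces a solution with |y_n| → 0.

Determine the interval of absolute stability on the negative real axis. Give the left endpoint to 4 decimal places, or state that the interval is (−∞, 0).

Test eqn y'=λy, z=hλ:
  order 1, 1-stage ⇒ R(z)=1+z
  (e.g. R(-0.38)=0.62000, |R|=0.62000)

Need |R(x)|<1, x<0.
x=-0.38: |R|=0.6200
|R(-2.28)|=1.2800 |R(-1.73)|=0.7300 |R(-1.54)|=0.5400
Bisect:
  x_lo=-2.5552 |R|=1.5552  x_hi=-0.0675 |R|=0.9325
  mid=-1.31136 |R|=0.31136 →hi
  mid=-1.93329 |R|=0.93329 →hi
  mid=-2.24426 |R|=1.24426 →lo
  mid=-2.08878 |R|=1.08878 →lo
  mid=-2.01104 |R|=1.01104 →lo
  mid=-1.97216 |R|=0.97216 →hi
  mid=-1.99160 |R|=0.99160 →hi
  mid=-2.00132 |R|=1.00132 →lo
  mid=-1.99646 |R|=0.99646 →hi
  ...
  [-2.00010,-1.99995] ⇒ x*=-2.0000
Stable set (-2.0000, 0).

z∈(-2.0000,0).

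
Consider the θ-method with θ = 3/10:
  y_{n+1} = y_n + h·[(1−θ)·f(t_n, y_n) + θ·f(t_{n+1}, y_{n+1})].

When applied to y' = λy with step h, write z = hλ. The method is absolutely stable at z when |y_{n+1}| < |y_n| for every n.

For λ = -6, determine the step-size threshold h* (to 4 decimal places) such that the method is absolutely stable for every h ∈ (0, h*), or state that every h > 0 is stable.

Set f=λy, z=hλ:
  y_{n+1} = y_n + z·[7/10·y_n + 3/10·y_{n+1}] ⇒ (1 − 3/10z)y_{n+1} = (1 + 7/10z)y_n
  R(z) = (1 + 7/10z)/(1 − 3/10z).

Solve |R(x)|<1 on ℝ⁻.
x=-0.43: |R|=0.6191
R=−1: 1+7/10x = −1+3/10x ⇒ -2/5x=2 ⇒ x=2/(-2/5)=-5.0000
Confirm numerically:
  x=-3.196: |R|=0.63161 <1
  x=-2.946: |R|=0.56386 <1
  x=-2.856: |R|=0.53813 <1
  x=-5.505: |R|=1.07618 >1
  x=-5.221: |R|=1.03445 >1
  x=-5.164: |R|=1.02573 >1
So |R|<1 on (-5.0000, 0).

(-5.0000,0); λ=-6 ⇒ h* = (5)/6 = 0.8333.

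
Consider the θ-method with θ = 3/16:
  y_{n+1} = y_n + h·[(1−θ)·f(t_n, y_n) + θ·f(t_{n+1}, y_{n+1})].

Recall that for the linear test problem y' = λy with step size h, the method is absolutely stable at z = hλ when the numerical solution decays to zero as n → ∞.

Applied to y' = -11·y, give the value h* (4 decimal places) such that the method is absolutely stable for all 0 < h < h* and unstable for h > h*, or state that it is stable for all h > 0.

With y'=λy (z=hλ):
  y_{n+1} = y_n + z·[13/16·y_n + 3/16·y_{n+1}] ⇒ (1 − 3/16z)y_{n+1} = (1 + 13/16z)y_n
  Hence R(z) = (1 + 13/16z)/(1 − 3/16z).

Find x<0 with |R(x)|<1.
x=-1.71: |R|=0.2948
R=−1: 1+13/16x = −1+3/16x ⇒ -5/8x=2 ⇒ x=2/(-5/8)=-3.2000
Confirm numerically:
  x=-3.010: |R|=0.92409 <1
  x=-2.701: |R|=0.79297 <1
  x=-2.072: |R|=0.49226 <1
  x=-2.020: |R|=0.46510 <1
  x=-3.273: |R|=1.02827 >1
  x=-3.257: |R|=1.02212 >1
Stable set (-3.2000, 0).

(-3.2000,0); λ=-11 ⇒ h* = (16/5)/11 = 0.2909.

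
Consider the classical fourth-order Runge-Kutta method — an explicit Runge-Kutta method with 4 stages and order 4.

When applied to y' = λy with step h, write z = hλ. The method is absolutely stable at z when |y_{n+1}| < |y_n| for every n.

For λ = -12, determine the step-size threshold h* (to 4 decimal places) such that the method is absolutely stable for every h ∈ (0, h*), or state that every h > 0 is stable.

(-2.7853,0); λ=-12 ⇒ h* = 0.2321.

Set f=λy, z=hλ:
  order 4, 4-stage ⇒ R(z)=1+z+z^2/2+z^3/6+z^4/24
  (e.g. R(-0.7)=0.49784, |R|=0.49784)

Need |R(x)|<1, x<0.
x=-0.7: |R|=0.4978
|R(-1.52)|=0.2723 |R(-0.76)|=0.4695
Bisect:
  x_lo=-3.0885 |R|=1.5620  x_hi=-0.2416 |R|=0.7854
  mid=-1.66505 |R|=0.27204 →hi
  mid=-2.37677 |R|=0.53966 →hi
  mid=-2.73263 |R|=0.92347 →hi
  mid=-2.91056 |R|=1.20589 →lo
  mid=-2.82160 |R|=1.05613 →lo
  mid=-2.77712 |R|=0.98774 →hi
  mid=-2.79936 |R|=1.02141 →lo
  mid=-2.78824 |R|=1.00445 →lo
  mid=-2.78268 |R|=0.99606 →hi
  ...
  [-2.78546,-2.78528] ⇒ x*=-2.7853
Stable set (-2.7853, 0).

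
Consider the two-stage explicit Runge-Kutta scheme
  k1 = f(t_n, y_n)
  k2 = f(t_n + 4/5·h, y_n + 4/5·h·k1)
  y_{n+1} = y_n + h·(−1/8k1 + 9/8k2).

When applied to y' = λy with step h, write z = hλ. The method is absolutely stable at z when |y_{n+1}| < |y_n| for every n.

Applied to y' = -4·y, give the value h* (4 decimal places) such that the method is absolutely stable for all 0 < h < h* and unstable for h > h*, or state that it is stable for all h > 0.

With y'=λy (z=hλ):
  k1=λy_n ⇒ h·k1=z·y_n;  k2=λ(1+4/5z)y_n ⇒ h·k2=z(1+4/5z)y_n
  y_{n+1}/y_n = 1 − 1/8z + 9/8z(1+4/5z) = 1 + z + 9/10z²
  Hence R(z) = 1 + z + 9/10z².

Find x<0 with |R(x)|<1.
x=-0.96: |R|=0.8694
R=1: x+9/10x²=0 ⇒ x=−10/9=-1.1111; min R=1−1/(4·9/10)=0.7222>−1
Confirm numerically:
  x=-1.039: |R|=0.93257 <1
  x=-0.941: |R|=0.85593 <1
  x=-0.906: |R|=0.83275 <1
  x=-1.545: |R|=1.60332 >1
  x=-1.394: |R|=1.35491 >1
Stable set (-1.1111, 0).

(-1.1111,0); λ=-4 ⇒ h* = (10/9)/4 = 0.2778.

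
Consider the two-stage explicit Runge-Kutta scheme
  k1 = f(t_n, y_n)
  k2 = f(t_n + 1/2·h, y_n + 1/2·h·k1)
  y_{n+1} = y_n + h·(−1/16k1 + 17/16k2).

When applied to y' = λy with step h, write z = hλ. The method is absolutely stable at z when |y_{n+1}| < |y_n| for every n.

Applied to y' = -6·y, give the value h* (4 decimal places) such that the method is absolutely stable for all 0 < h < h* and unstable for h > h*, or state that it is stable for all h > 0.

With y'=λy (z=hλ):
  k1=λy_n ⇒ h·k1=z·y_n;  k2=λ(1+1/2z)y_n ⇒ h·k2=z(1+1/2z)y_n
  y_{n+1}/y_n = 1 − 1/16z + 17/16z(1+1/2z) = 1 + z + 17/32z²
  so R(z) = 1 + z + 17/32z².

Boundary: |R(x)|=1, x<0.
x=-1.55: |R|=0.7263
R=1: x+17/32x²=0 ⇒ x=−32/17=-1.8824; min R=1−1/(4·17/32)=0.5294>−1
Confirm numerically:
  x=-1.337: |R|=0.61265 <1
  x=-1.059: |R|=0.53679 <1
  x=-0.946: |R|=0.52942 <1
  x=-2.309: |R|=1.52335 >1
  x=-2.236: |R|=1.42009 >1
  x=-2.051: |R|=1.18376 >1
So |R|<1 on (-1.8824, 0).

(-1.8824,0); λ=-6 ⇒ h* = (32/17)/6 = 0.3137.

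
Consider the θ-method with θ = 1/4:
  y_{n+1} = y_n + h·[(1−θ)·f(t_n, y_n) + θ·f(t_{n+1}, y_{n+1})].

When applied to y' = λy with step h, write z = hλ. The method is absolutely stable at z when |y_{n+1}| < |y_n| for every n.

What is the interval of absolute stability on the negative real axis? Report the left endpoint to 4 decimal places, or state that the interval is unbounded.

(-4.0000, 0).

On y'=λy, z=hλ:
  y_{n+1} = y_n + z·[3/4·y_n + 1/4·y_{n+1}] ⇒ (1 − 1/4z)y_{n+1} = (1 + 3/4z)y_n
  R(z) = (1 + 3/4z)/(1 − 1/4z).

Solve |R(x)|<1 on ℝ⁻.
x=-0.39: |R|=0.6446
R=−1: 1+3/4x = −1+1/4x ⇒ -1/2x=2 ⇒ x=2/(-1/2)=-4.0000
Confirm numerically:
  x=-3.367: |R|=0.82815 <1
  x=-3.339: |R|=0.81987 <1
  x=-2.055: |R|=0.35756 <1
  x=-1.636: |R|=0.16111 <1
  x=-4.593: |R|=1.13802 >1
  x=-4.551: |R|=1.12887 >1
  x=-4.411: |R|=1.09773 >1
Stable set (-4.0000, 0).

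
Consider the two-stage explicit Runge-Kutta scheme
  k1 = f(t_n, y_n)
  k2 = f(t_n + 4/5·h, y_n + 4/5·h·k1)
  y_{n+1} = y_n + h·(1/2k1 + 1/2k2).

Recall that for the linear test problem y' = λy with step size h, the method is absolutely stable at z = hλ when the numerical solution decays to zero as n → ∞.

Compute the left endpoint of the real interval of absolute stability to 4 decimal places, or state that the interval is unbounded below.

left endpoint -2.5000.

On y'=λy, z=hλ:
  k1=λy_n ⇒ h·k1=z·y_n;  k2=λ(1+4/5z)y_n ⇒ h·k2=z(1+4/5z)y_n
  y_{n+1}/y_n = 1 + 1/2z + 1/2z(1+4/5z) = 1 + z + 2/5z²
  ⇒ R(z) = 1 + z + 2/5z².

Need |R(x)|<1, x<0.
x=-0.36: |R|=0.6918
R=1: x+2/5x²=0 ⇒ x=−5/2=-2.5000; min R=1−1/(4·2/5)=0.3750>−1
Confirm numerically:
  x=-2.397: |R|=0.90124 <1
  x=-1.957: |R|=0.57494 <1
  x=-1.630: |R|=0.43276 <1
  x=-1.556: |R|=0.41245 <1
  x=-3.069: |R|=1.69850 >1
  x=-2.625: |R|=1.13125 >1
  x=-2.558: |R|=1.05935 >1
Interval (-2.5000, 0).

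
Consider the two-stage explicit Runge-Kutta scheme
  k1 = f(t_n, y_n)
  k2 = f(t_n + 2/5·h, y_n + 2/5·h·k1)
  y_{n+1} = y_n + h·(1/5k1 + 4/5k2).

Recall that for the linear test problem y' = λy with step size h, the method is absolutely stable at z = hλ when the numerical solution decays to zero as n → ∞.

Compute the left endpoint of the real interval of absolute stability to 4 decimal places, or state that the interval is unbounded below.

With y'=λy (z=hλ):
  k1=λy_n ⇒ h·k1=z·y_n;  k2=λ(1+2/5z)y_n ⇒ h·k2=z(1+2/5z)y_n
  y_{n+1}/y_n = 1 + 1/5z + 4/5z(1+2/5z) = 1 + z + 8/25z²
  R(z) = 1 + z + 8/25z².

Need |R(x)|<1, x<0.
x=-1.76: |R|=0.2312
R=1: x+8/25x²=0 ⇒ x=−25/8=-3.1250; min R=1−1/(4·8/25)=0.2188>−1
Confirm numerically:
  x=-1.969: |R|=0.27163 <1
  x=-1.953: |R|=0.26755 <1
  x=-1.784: |R|=0.23445 <1
  x=-3.560: |R|=1.49555 >1
  x=-3.426: |R|=1.32999 >1
Interval (-3.1250, 0).

left endpoint -3.1250.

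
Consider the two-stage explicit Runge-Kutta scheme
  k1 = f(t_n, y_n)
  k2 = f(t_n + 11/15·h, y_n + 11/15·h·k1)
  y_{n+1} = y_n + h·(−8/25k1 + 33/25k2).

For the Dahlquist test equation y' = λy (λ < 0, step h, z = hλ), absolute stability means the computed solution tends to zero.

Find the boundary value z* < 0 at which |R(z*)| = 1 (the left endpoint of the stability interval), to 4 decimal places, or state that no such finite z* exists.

With y'=λy (z=hλ):
  k1=λy_n ⇒ h·k1=z·y_n;  k2=λ(1+11/15z)y_n ⇒ h·k2=z(1+11/15z)y_n
  y_{n+1}/y_n = 1 − 8/25z + 33/25z(1+11/15z) = 1 + z + 121/125z²
  R(z) = 1 + z + 121/125z².

Find x<0 with |R(x)|<1.
x=-0.91: |R|=0.8916
R=1: x+121/125x²=0 ⇒ x=−125/121=-1.0331; min R=1−1/(4·121/125)=0.7417>−1
Confirm numerically:
  x=-1.012: |R|=0.97937 <1
  x=-0.882: |R|=0.87103 <1
  x=-0.701: |R|=0.77468 <1
  x=-1.521: |R|=1.71841 >1
  x=-1.374: |R|=1.45346 >1
  x=-1.278: |R|=1.30302 >1
Stable set (-1.0331, 0).

left endpoint -1.0331.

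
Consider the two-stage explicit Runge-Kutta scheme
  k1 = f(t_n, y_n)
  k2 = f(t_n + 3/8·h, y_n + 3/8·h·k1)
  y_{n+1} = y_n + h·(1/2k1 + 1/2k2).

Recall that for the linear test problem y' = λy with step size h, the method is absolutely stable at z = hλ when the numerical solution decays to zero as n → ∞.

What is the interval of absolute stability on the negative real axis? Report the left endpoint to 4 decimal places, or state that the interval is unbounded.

z∈(-5.3333,0).

With y'=λy (z=hλ):
  k1=λy_n ⇒ h·k1=z·y_n;  k2=λ(1+3/8z)y_n ⇒ h·k2=z(1+3/8z)y_n
  y_{n+1}/y_n = 1 + 1/2z + 1/2z(1+3/8z) = 1 + z + 3/16z²
  so R(z) = 1 + z + 3/16z².

Boundary: |R(x)|=1, x<0.
x=-1.33: |R|=0.0017
R=1: x+3/16x²=0 ⇒ x=−16/3=-5.3333; min R=1−1/(4·3/16)=-0.3333>−1
Confirm numerically:
  x=-5.204: |R|=0.87380 <1
  x=-5.046: |R|=0.72815 <1
  x=-3.656: |R|=0.14981 <1
  x=-3.136: |R|=0.29203 <1
  x=-5.822: |R|=1.53344 >1
  x=-5.556: |R|=1.23196 >1
So |R|<1 on (-5.3333, 0).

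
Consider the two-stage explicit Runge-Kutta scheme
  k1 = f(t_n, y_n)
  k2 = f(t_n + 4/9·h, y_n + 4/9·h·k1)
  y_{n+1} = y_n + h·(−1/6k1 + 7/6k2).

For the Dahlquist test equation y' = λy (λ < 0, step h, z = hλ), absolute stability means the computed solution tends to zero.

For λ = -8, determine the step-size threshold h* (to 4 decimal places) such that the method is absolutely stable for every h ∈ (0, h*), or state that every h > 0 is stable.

With y'=λy (z=hλ):
  k1=λy_n ⇒ h·k1=z·y_n;  k2=λ(1+4/9z)y_n ⇒ h·k2=z(1+4/9z)y_n
  y_{n+1}/y_n = 1 − 1/6z + 7/6z(1+4/9z) = 1 + z + 14/27z²
  Hence R(z) = 1 + z + 14/27z².

Boundary: |R(x)|=1, x<0.
x=-0.83: |R|=0.5272
R=1: x+14/27x²=0 ⇒ x=−27/14=-1.9286; min R=1−1/(4·14/27)=0.5179>−1
Confirm numerically:
  x=-1.551: |R|=0.69635 <1
  x=-1.050: |R|=0.52167 <1
  x=-0.979: |R|=0.51797 <1
  x=-2.519: |R|=1.77119 >1
  x=-2.340: |R|=1.49920 >1
So |R|<1 on (-1.9286, 0).

(-1.9286,0); λ=-8 ⇒ h* = (27/14)/8 = 0.2411.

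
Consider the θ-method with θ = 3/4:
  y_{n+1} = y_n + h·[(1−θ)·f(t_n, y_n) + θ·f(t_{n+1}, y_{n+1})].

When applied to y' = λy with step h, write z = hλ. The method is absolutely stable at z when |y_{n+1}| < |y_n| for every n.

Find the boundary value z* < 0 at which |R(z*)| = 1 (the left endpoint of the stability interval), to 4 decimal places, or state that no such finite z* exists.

With y'=λy (z=hλ):
  y_{n+1} = y_n + z·[1/4·y_n + 3/4·y_{n+1}] ⇒ (1 − 3/4z)y_{n+1} = (1 + 1/4z)y_n
  R(z) = (1 + 1/4z)/(1 − 3/4z).

Boundary: |R(x)|=1, x<0.
x=-0.37: |R|=0.7104
x=-2: |R|=0.2000
x=-10: |R|=0.1765
x=-100: |R|=0.3158
θ=3/4≥1/2 ⇒ |1+1/4x|<|1−3/4x| ∀x<0 ⇒ unbounded interval.

interval (−∞, 0).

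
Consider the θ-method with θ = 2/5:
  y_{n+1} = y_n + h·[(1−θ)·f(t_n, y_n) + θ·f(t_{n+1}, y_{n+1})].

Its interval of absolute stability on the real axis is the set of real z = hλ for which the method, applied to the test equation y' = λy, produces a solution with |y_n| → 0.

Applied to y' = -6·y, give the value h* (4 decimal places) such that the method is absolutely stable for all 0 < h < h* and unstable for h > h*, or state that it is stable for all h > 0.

On y'=λy, z=hλ:
  y_{n+1} = y_n + z·[3/5·y_n + 2/5·y_{n+1}] ⇒ (1 − 2/5z)y_{n+1} = (1 + 3/5z)y_n
  R(z) = (1 + 3/5z)/(1 − 2/5z).

Find x<0 with |R(x)|<1.
x=-0.32: |R|=0.7163
R=−1: 1+3/5x = −1+2/5x ⇒ -1/5x=2 ⇒ x=2/(-1/5)=-10.0000
Confirm numerically:
  x=-9.898: |R|=0.99589 <1
  x=-9.694: |R|=0.98745 <1
  x=-5.228: |R|=0.69125 <1
  x=-10.419: |R|=1.01622 >1
  x=-10.196: |R|=1.00772 >1
  x=-10.110: |R|=1.00436 >1
So |R|<1 on (-10.0000, 0).

(-10.0000,0); λ=-6 ⇒ h* = (10)/6 = 1.6667.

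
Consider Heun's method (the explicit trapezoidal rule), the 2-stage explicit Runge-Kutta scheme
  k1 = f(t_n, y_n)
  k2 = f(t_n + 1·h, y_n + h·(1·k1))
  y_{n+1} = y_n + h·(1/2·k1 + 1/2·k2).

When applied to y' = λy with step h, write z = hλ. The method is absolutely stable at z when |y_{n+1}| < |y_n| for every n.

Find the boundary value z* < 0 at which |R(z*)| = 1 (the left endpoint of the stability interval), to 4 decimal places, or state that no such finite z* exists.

z* = -2.0000.

Set f=λy, z=hλ:
  order 2, 2-stage ⇒ R(z)=1+z+z^2/2
  (e.g. R(-1.67)=0.72445, |R|=0.72445)

Find x<0 with |R(x)|<1.
x=-1.67: |R|=0.7244
|R(-2.01)|=1.0100 |R(-1.92)|=0.9232 |R(-1.17)|=0.5144
Bisect:
  x_lo=-2.8969 |R|=2.2991  x_hi=-0.2892 |R|=0.7526
  mid=-1.59305 |R|=0.67586 →hi
  mid=-2.24496 |R|=1.27497 →lo
  mid=-1.91901 |R|=0.92229 →hi
  mid=-2.08199 |R|=1.08535 →lo
  mid=-2.00050 |R|=1.00050 →lo
  mid=-1.95975 |R|=0.96056 →hi
  mid=-1.98013 |R|=0.98032 →hi
  ...
  [-2.00002,-1.99986] ⇒ x*=-2.0000
Stable set (-2.0000, 0).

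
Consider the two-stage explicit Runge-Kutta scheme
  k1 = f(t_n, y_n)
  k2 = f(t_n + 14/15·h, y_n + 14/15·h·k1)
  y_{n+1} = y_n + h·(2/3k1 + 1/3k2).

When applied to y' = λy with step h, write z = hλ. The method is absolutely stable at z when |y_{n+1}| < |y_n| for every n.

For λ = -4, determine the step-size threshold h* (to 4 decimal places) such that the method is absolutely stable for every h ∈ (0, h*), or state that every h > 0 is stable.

(-3.2143,0); λ=-4 ⇒ h* = (45/14)/4 = 0.8036.

On y'=λy, z=hλ:
  k1=λy_n ⇒ h·k1=z·y_n;  k2=λ(1+14/15z)y_n ⇒ h·k2=z(1+14/15z)y_n
  y_{n+1}/y_n = 1 + 2/3z + 1/3z(1+14/15z) = 1 + z + 14/45z²
  R(z) = 1 + z + 14/45z².

Find x<0 with |R(x)|<1.
x=-1.19: |R|=0.2506
R=1: x+14/45x²=0 ⇒ x=−45/14=-3.2143; min R=1−1/(4·14/45)=0.1964>−1
Confirm numerically:
  x=-2.484: |R|=0.43564 <1
  x=-1.889: |R|=0.22114 <1
  x=-1.307: |R|=0.22446 <1
  x=-3.794: |R|=1.68427 >1
  x=-3.565: |R|=1.38898 >1
  x=-3.555: |R|=1.37683 >1
Interval (-3.2143, 0).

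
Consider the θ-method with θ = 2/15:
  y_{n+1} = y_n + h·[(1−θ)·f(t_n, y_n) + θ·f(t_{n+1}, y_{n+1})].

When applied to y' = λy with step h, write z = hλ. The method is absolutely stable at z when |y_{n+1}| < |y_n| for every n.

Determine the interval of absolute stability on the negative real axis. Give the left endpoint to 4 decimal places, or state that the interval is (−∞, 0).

With y'=λy (z=hλ):
  y_{n+1} = y_n + z·[13/15·y_n + 2/15·y_{n+1}] ⇒ (1 − 2/15z)y_{n+1} = (1 + 13/15z)y_n
  Hence R(z) = (1 + 13/15z)/(1 − 2/15z).

Find x<0 with |R(x)|<1.
x=-1.5: |R|=0.2500
R=−1: 1+13/15x = −1+2/15x ⇒ -11/15x=2 ⇒ x=2/(-11/15)=-2.7273
Confirm numerically:
  x=-1.991: |R|=0.57333 <1
  x=-1.967: |R|=0.55831 <1
  x=-1.888: |R|=0.50831 <1
  x=-3.044: |R|=1.16521 >1
  x=-2.898: |R|=1.09031 >1
Stable set (-2.7273, 0).

(-2.7273, 0).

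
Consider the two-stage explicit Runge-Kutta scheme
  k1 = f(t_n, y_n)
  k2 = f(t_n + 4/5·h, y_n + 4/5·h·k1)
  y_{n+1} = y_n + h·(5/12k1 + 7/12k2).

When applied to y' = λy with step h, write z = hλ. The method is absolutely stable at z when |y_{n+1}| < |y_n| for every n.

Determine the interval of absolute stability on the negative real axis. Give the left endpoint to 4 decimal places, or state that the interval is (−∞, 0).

z∈(-2.1429,0).

Set f=λy, z=hλ:
  k1=λy_n ⇒ h·k1=z·y_n;  k2=λ(1+4/5z)y_n ⇒ h·k2=z(1+4/5z)y_n
  y_{n+1}/y_n = 1 + 5/12z + 7/12z(1+4/5z) = 1 + z + 7/15z²
  Hence R(z) = 1 + z + 7/15z².

Need |R(x)|<1, x<0.
x=-0.44: |R|=0.6503
R=1: x+7/15x²=0 ⇒ x=−15/7=-2.1429; min R=1−1/(4·7/15)=0.4643>−1
Confirm numerically:
  x=-1.956: |R|=0.82944 <1
  x=-1.442: |R|=0.52837 <1
  x=-1.029: |R|=0.46513 <1
  x=-2.549: |R|=1.48312 >1
  x=-2.547: |R|=1.48036 >1
  x=-2.407: |R|=1.29670 >1
Stable set (-2.1429, 0).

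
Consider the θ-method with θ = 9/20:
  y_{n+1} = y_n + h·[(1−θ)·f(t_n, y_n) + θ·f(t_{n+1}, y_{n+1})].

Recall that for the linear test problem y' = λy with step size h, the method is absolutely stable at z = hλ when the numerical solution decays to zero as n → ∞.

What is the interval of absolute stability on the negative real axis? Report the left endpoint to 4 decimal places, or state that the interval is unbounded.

z∈(-20.0000,0).

Set f=λy, z=hλ:
  y_{n+1} = y_n + z·[11/20·y_n + 9/20·y_{n+1}] ⇒ (1 − 9/20z)y_{n+1} = (1 + 11/20z)y_n
  ⇒ R(z) = (1 + 11/20z)/(1 − 9/20z).

Need |R(x)|<1, x<0.
x=-0.85: |R|=0.3852
R=−1: 1+11/20x = −1+9/20x ⇒ -1/10x=2 ⇒ x=2/(-1/10)=-20.0000
Confirm numerically:
  x=-13.549: |R|=0.90910 <1
  x=-11.566: |R|=0.86407 <1
  x=-8.306: |R|=0.75317 <1
  x=-20.470: |R|=1.00460 >1
  x=-20.335: |R|=1.00330 >1
  x=-20.117: |R|=1.00116 >1
So |R|<1 on (-20.0000, 0).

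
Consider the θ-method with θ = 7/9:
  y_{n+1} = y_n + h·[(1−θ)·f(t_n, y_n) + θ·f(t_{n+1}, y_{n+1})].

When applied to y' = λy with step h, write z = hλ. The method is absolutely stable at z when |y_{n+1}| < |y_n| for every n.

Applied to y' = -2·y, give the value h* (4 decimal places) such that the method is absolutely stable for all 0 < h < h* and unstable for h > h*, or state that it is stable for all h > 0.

Test eqn y'=λy, z=hλ:
  y_{n+1} = y_n + z·[2/9·y_n + 7/9·y_{n+1}] ⇒ (1 − 7/9z)y_{n+1} = (1 + 2/9z)y_n
  Hence R(z) = (1 + 2/9z)/(1 − 7/9z).

Find x<0 with |R(x)|<1.
x=-1.63: |R|=0.2812
x=-2: |R|=0.2174
x=-10: |R|=0.1392
x=-100: |R|=0.2694
θ=7/9≥1/2 ⇒ |1+2/9x|<|1−7/9x| ∀x<0 ⇒ stable on all of ℝ⁻.

unbounded; (−∞, 0). Any h>0 works for λ=-2.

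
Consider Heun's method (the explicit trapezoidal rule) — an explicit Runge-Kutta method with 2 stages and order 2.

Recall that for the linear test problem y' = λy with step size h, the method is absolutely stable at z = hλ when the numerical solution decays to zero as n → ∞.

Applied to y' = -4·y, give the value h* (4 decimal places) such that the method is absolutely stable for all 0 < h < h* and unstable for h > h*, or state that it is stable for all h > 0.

(-2.0000,0); λ=-4 ⇒ h* = 0.5000.

With y'=λy (z=hλ):
  order 2, 2-stage ⇒ R(z)=1+z+z^2/2
  (e.g. R(-0.99)=0.50005, |R|=0.50005)

Need |R(x)|<1, x<0.
x=-0.99: |R|=0.5000
|R(-2.3)|=1.3450 |R(-0.72)|=0.5392 |R(-0.64)|=0.5648
Bisect:
  x_lo=-2.5739 |R|=1.7386  x_hi=-0.2269 |R|=0.7988
  mid=-1.40042 |R|=0.58017 →hi
  mid=-1.98718 |R|=0.98726 →hi
  mid=-2.28056 |R|=1.31991 →lo
  mid=-2.13387 |R|=1.14283 →lo
  mid=-2.06052 |R|=1.06235 →lo
  mid=-2.02385 |R|=1.02413 →lo
  mid=-2.00551 |R|=1.00553 →lo
  ...
  [-2.00007,-1.99993] ⇒ x*=-2.0000
Stable set (-2.0000, 0).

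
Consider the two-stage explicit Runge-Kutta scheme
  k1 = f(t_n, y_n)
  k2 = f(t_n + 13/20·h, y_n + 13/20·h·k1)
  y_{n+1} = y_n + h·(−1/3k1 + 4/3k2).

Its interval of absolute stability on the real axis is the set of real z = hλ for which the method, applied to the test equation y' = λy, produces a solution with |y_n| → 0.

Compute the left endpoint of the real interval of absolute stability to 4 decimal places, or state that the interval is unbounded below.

left endpoint -1.1538.

Set f=λy, z=hλ:
  k1=λy_n ⇒ h·k1=z·y_n;  k2=λ(1+13/20z)y_n ⇒ h·k2=z(1+13/20z)y_n
  y_{n+1}/y_n = 1 − 1/3z + 4/3z(1+13/20z) = 1 + z + 13/15z²
  so R(z) = 1 + z + 13/15z².

Need |R(x)|<1, x<0.
x=-0.34: |R|=0.7602
R=1: x+13/15x²=0 ⇒ x=−15/13=-1.1538; min R=1−1/(4·13/15)=0.7115>−1
Confirm numerically:
  x=-0.902: |R|=0.80312 <1
  x=-0.615: |R|=0.71280 <1
  x=-0.541: |R|=0.71266 <1
  x=-1.475: |R|=1.41054 >1
  x=-1.352: |R|=1.23218 >1
Stable set (-1.1538, 0).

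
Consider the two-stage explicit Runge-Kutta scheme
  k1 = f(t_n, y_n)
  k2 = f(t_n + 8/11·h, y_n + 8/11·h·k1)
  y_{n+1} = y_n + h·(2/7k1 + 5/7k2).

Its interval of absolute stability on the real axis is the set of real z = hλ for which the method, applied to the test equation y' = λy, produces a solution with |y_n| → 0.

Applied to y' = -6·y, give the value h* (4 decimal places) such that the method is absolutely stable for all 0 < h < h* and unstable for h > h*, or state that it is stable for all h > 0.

Test eqn y'=λy, z=hλ:
  k1=λy_n ⇒ h·k1=z·y_n;  k2=λ(1+8/11z)y_n ⇒ h·k2=z(1+8/11z)y_n
  y_{n+1}/y_n = 1 + 2/7z + 5/7z(1+8/11z) = 1 + z + 40/77z²
  ⇒ R(z) = 1 + z + 40/77z².

Find x<0 with |R(x)|<1.
x=-0.41: |R|=0.6773
R=1: x+40/77x²=0 ⇒ x=−77/40=-1.9250; min R=1−1/(4·40/77)=0.5188>−1
Confirm numerically:
  x=-1.799: |R|=0.88225 <1
  x=-1.644: |R|=0.76002 <1
  x=-1.446: |R|=0.64019 <1
  x=-1.271: |R|=0.56819 <1
  x=-2.389: |R|=1.57584 >1
  x=-2.238: |R|=1.36389 >1
Interval (-1.9250, 0).

(-1.9250,0); λ=-6 ⇒ h* = (77/40)/6 = 0.3208.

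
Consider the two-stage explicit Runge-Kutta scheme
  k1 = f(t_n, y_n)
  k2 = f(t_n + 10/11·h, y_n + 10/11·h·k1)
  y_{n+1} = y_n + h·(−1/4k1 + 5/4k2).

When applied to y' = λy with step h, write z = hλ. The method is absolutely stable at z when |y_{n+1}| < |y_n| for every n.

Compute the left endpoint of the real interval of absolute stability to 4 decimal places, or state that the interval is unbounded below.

With y'=λy (z=hλ):
  k1=λy_n ⇒ h·k1=z·y_n;  k2=λ(1+10/11z)y_n ⇒ h·k2=z(1+10/11z)y_n
  y_{n+1}/y_n = 1 − 1/4z + 5/4z(1+10/11z) = 1 + z + 25/22z²
  ⇒ R(z) = 1 + z + 25/22z².

Solve |R(x)|<1 on ℝ⁻.
x=-1.09: |R|=1.2601
R=1: x+25/22x²=0 ⇒ x=−22/25=-0.8800; min R=1−1/(4·25/22)=0.7800>−1
Confirm numerically:
  x=-0.787: |R|=0.91683 <1
  x=-0.704: |R|=0.85920 <1
  x=-0.411: |R|=0.78096 <1
  x=-1.417: |R|=1.86469 >1
  x=-1.185: |R|=1.41071 >1
So |R|<1 on (-0.8800, 0).

z* = -0.8800.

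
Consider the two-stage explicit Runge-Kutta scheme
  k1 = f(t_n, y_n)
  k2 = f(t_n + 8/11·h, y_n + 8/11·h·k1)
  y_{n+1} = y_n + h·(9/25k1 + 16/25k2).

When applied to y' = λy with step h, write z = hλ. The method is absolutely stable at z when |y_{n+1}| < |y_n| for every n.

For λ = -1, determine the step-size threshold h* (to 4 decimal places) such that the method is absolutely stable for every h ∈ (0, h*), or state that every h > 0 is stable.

On y'=λy, z=hλ:
  k1=λy_n ⇒ h·k1=z·y_n;  k2=λ(1+8/11z)y_n ⇒ h·k2=z(1+8/11z)y_n
  y_{n+1}/y_n = 1 + 9/25z + 16/25z(1+8/11z) = 1 + z + 128/275z²
  Hence R(z) = 1 + z + 128/275z².

Need |R(x)|<1, x<0.
x=-1.17: |R|=0.4672
R=1: x+128/275x²=0 ⇒ x=−275/128=-2.1484; min R=1−1/(4·128/275)=0.4629>−1
Confirm numerically:
  x=-2.092: |R|=0.94505 <1
  x=-1.912: |R|=0.78958 <1
  x=-1.376: |R|=0.50528 <1
  x=-2.299: |R|=1.16111 >1
  x=-2.232: |R|=1.08681 >1
Interval (-2.1484, 0).

(-2.1484,0); λ=-1 ⇒ h* = (275/128)/1 = 2.1484.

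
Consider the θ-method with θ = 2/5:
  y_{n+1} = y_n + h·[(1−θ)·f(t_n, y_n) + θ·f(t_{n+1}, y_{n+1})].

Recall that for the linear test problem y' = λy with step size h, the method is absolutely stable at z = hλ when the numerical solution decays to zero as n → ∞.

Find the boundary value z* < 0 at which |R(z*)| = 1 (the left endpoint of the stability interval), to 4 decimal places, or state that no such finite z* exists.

On y'=λy, z=hλ:
  y_{n+1} = y_n + z·[3/5·y_n + 2/5·y_{n+1}] ⇒ (1 − 2/5z)y_{n+1} = (1 + 3/5z)y_n
  R(z) = (1 + 3/5z)/(1 − 2/5z).

Find x<0 with |R(x)|<1.
x=-1.32: |R|=0.1361
R=−1: 1+3/5x = −1+2/5x ⇒ -1/5x=2 ⇒ x=2/(-1/5)=-10.0000
Confirm numerically:
  x=-8.487: |R|=0.93115 <1
  x=-5.773: |R|=0.74453 <1
  x=-5.688: |R|=0.73669 <1
  x=-4.130: |R|=0.55732 <1
  x=-10.086: |R|=1.00342 >1
  x=-10.063: |R|=1.00251 >1
Interval (-10.0000, 0).

left endpoint -10.0000.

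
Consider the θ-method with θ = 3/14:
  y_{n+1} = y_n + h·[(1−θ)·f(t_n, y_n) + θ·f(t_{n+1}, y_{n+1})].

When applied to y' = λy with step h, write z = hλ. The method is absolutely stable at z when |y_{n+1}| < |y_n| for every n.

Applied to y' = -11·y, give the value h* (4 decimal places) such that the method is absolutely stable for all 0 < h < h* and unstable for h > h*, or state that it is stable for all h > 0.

With y'=λy (z=hλ):
  y_{n+1} = y_n + z·[11/14·y_n + 3/14·y_{n+1}] ⇒ (1 − 3/14z)y_{n+1} = (1 + 11/14z)y_n
  R(z) = (1 + 11/14z)/(1 − 3/14z).

Solve |R(x)|<1 on ℝ⁻.
x=-1.78: |R|=0.2885
R=−1: 1+11/14x = −1+3/14x ⇒ -4/7x=2 ⇒ x=2/(-4/7)=-3.5000
Confirm numerically:
  x=-3.374: |R|=0.95821 <1
  x=-1.979: |R|=0.38968 <1
  x=-1.900: |R|=0.35025 <1
  x=-1.692: |R|=0.24177 <1
  x=-4.057: |R|=1.17026 >1
  x=-3.745: |R|=1.07767 >1
Interval (-3.5000, 0).

(-3.5000,0); λ=-11 ⇒ h* = (7/2)/11 = 0.3182.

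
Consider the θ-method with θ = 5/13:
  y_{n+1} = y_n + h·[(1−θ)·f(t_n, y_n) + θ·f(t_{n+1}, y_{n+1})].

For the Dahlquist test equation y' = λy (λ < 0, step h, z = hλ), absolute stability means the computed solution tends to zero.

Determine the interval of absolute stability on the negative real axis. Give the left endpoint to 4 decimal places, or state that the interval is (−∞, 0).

z∈(-8.6667,0).

On y'=λy, z=hλ:
  y_{n+1} = y_n + z·[8/13·y_n + 5/13·y_{n+1}] ⇒ (1 − 5/13z)y_{n+1} = (1 + 8/13z)y_n
  ⇒ R(z) = (1 + 8/13z)/(1 − 5/13z).

Boundary: |R(x)|=1, x<0.
x=-1.03: |R|=0.2623
R=−1: 1+8/13x = −1+5/13x ⇒ -3/13x=2 ⇒ x=2/(-3/13)=-8.6667
Confirm numerically:
  x=-7.331: |R|=0.91930 <1
  x=-6.934: |R|=0.89096 <1
  x=-4.618: |R|=0.66345 <1
  x=-9.258: |R|=1.02992 >1
  x=-9.136: |R|=1.02399 >1
Stable set (-8.6667, 0).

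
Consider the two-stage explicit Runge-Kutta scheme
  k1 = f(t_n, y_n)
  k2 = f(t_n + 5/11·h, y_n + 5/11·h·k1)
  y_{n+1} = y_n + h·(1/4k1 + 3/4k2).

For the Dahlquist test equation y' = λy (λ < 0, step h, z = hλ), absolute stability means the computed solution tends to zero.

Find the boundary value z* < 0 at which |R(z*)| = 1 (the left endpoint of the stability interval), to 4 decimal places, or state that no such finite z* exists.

On y'=λy, z=hλ:
  k1=λy_n ⇒ h·k1=z·y_n;  k2=λ(1+5/11z)y_n ⇒ h·k2=z(1+5/11z)y_n
  y_{n+1}/y_n = 1 + 1/4z + 3/4z(1+5/11z) = 1 + z + 15/44z²
  R(z) = 1 + z + 15/44z².

Solve |R(x)|<1 on ℝ⁻.
x=-0.79: |R|=0.4228
R=1: x+15/44x²=0 ⇒ x=−44/15=-2.9333; min R=1−1/(4·15/44)=0.2667>−1
Confirm numerically:
  x=-2.853: |R|=0.92187 <1
  x=-2.208: |R|=0.45402 <1
  x=-1.602: |R|=0.27291 <1
  x=-1.553: |R|=0.26921 <1
  x=-3.256: |R|=1.35816 >1
  x=-3.110: |R|=1.18731 >1
  x=-3.030: |R|=1.09985 >1
Stable set (-2.9333, 0).

left endpoint -2.9333.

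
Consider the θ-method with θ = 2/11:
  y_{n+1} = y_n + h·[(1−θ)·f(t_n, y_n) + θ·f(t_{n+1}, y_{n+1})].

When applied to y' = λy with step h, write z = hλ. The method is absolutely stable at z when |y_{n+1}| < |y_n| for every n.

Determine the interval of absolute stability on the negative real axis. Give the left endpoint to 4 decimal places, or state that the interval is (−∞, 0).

Set f=λy, z=hλ:
  y_{n+1} = y_n + z·[9/11·y_n + 2/11·y_{n+1}] ⇒ (1 − 2/11z)y_{n+1} = (1 + 9/11z)y_n
  so R(z) = (1 + 9/11z)/(1 − 2/11z).

Need |R(x)|<1, x<0.
x=-1.79: |R|=0.3505
R=−1: 1+9/11x = −1+2/11x ⇒ -7/11x=2 ⇒ x=2/(-7/11)=-3.1429
Confirm numerically:
  x=-2.698: |R|=0.81008 <1
  x=-2.368: |R|=0.65531 <1
  x=-1.962: |R|=0.44613 <1
  x=-3.463: |R|=1.12501 >1
  x=-3.376: |R|=1.09193 >1
  x=-3.205: |R|=1.02499 >1
Stable set (-3.1429, 0).

(-3.1429, 0).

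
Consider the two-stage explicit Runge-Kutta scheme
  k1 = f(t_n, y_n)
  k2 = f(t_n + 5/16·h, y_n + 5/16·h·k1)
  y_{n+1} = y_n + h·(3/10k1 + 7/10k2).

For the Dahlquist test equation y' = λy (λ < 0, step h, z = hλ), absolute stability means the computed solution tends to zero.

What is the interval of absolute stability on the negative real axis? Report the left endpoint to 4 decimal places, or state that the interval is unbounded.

On y'=λy, z=hλ:
  k1=λy_n ⇒ h·k1=z·y_n;  k2=λ(1+5/16z)y_n ⇒ h·k2=z(1+5/16z)y_n
  y_{n+1}/y_n = 1 + 3/10z + 7/10z(1+5/16z) = 1 + z + 7/32z²
  R(z) = 1 + z + 7/32z².

Need |R(x)|<1, x<0.
x=-1.61: |R|=0.0430
R=1: x+7/32x²=0 ⇒ x=−32/7=-4.5714; min R=1−1/(4·7/32)=-0.1429>−1
Confirm numerically:
  x=-4.550: |R|=0.97867 <1
  x=-3.508: |R|=0.18395 <1
  x=-2.245: |R|=0.14249 <1
  x=-2.033: |R|=0.12889 <1
  x=-5.141: |R|=1.64054 >1
  x=-4.873: |R|=1.32147 >1
  x=-4.820: |R|=1.26209 >1
So |R|<1 on (-4.5714, 0).

(-4.5714, 0).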